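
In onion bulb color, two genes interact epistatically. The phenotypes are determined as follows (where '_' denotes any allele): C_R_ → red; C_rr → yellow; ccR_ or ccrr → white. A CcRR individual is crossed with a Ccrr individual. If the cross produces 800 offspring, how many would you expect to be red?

Cross: CcRR × Ccrr — consider each gene separately:
C gene: Cc × Cc → 1 CC, 2 Cc, 1 cc → 3 C_ : 1 cc (out of 4)
R gene: RR × rr → 4 Rr → 4 R_ (out of 4)
Genotype classes (out of 4 × 4 = 16): C_R_ = 3×4 = 12; ccR_ = 1×4 = 4
Apply the phenotype rules: C_R_ (12) → red; ccR_ (4) → white
Phenotype counts (out of 16): 12 red, 4 white
red: 12 out of 16 → fraction 3/4
Expected count = 3/4 × 800 = 600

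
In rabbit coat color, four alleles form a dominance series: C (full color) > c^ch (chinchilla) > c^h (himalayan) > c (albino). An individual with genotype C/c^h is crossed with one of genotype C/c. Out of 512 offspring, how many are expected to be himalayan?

Cross: C/c^h × C/c
Allele dominance: C > c^ch > c^h > c
Offspring genotypes: 1 C/C, 1 C/c, 1 C/c^h, 1 c^h/c
Phenotype counts: 3 full color, 1 himalayan
himalayan: 1 out of 4 → fraction 1/4
Expected count = 1/4 × 512 = 128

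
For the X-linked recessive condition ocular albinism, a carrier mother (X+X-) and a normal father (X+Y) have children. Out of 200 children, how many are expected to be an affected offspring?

Cross: X+X- × X+Y
Offspring: 1 X+X+, 1 X+Y, 1 X+X-, 1 X-Y
Probability of an affected offspring: 1/4
Expected count = 1/4 × 200 = 50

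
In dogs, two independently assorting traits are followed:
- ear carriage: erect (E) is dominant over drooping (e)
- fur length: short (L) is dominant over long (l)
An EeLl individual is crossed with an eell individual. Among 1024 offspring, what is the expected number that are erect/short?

Dihybrid cross EeLl × eell — consider each gene separately:
ear carriage: Ee × ee → 2 Ee, 2 ee → 2 E_ : 2 ee (out of 4)
fur length: Ll × ll → 2 Ll, 2 ll → 2 L_ : 2 ll (out of 4)
Combine (counts out of 4 × 4 = 16): erect/short (E_L_) = 2×2 = 4; erect/long (E_ll) = 2×2 = 4; drooping/short (eeL_) = 2×2 = 4; drooping/long (eell) = 2×2 = 4
Phenotype counts (out of 16): 4 erect/short, 4 erect/long, 4 drooping/short, 4 drooping/long
erect/short: 4 out of 16 → fraction 1/4
Expected count = 1/4 × 1024 = 256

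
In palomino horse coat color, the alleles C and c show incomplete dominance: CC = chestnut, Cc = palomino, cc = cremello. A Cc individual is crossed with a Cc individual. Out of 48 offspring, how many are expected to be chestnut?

Punnett square for Cc × Cc:
Offspring genotypes: 1 CC, 2 Cc, 1 cc
Phenotype counts: 1 chestnut, 2 palomino, 1 cremello
chestnut: 1 out of 4 → fraction 1/4
Expected count = 1/4 × 48 = 12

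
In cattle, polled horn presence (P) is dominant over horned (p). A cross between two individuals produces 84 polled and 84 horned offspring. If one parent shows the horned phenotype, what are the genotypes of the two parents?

Observed offspring: 84 polled, 84 horned
The observed ratio simplifies to 1:1. One parent shows horned, so its genotype must be pp. A 1:1 offspring split requires the other parent to be heterozygous (Pp).
Parent genotypes: pp × Pp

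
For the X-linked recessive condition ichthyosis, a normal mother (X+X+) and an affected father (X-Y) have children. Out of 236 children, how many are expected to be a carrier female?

Cross: X+X+ × X-Y
Offspring: 2 X+X-, 2 X+Y
Probability of a carrier female: 2/4 = 1/2
Expected count = 1/2 × 236 = 118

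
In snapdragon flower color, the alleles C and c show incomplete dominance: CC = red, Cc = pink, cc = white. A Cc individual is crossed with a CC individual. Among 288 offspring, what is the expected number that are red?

Punnett square for Cc × CC:
Offspring genotypes: 2 CC, 2 Cc
Phenotype counts: 2 red, 2 pink
red: 2 out of 4 → fraction 1/2
Expected count = 1/2 × 288 = 144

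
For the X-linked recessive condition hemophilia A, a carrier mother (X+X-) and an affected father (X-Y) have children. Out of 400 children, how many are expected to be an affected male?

Cross: X+X- × X-Y
Offspring: 1 X+X-, 1 X+Y, 1 X-X-, 1 X-Y
Probability of an affected male: 1/4
Expected count = 1/4 × 400 = 100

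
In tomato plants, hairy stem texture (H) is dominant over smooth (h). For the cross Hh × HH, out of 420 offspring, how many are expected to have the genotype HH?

Punnett square for Hh × HH:
Offspring genotypes: 2 HH, 2 Hh
Total offspring: 4
Count with target: 2
Probability: 2/4 = 1/2
Expected count = 1/2 × 420 = 210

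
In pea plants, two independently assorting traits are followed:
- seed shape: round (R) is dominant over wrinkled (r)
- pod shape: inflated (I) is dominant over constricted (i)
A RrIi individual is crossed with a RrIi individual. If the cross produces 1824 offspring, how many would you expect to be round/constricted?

Dihybrid cross RrIi × RrIi — consider each gene separately:
seed shape: Rr × Rr → 1 RR, 2 Rr, 1 rr → 3 R_ : 1 rr (out of 4)
pod shape: Ii × Ii → 1 II, 2 Ii, 1 ii → 3 I_ : 1 ii (out of 4)
Combine (counts out of 4 × 4 = 16): round/inflated (R_I_) = 3×3 = 9; round/constricted (R_ii) = 3×1 = 3; wrinkled/inflated (rrI_) = 1×3 = 3; wrinkled/constricted (rrii) = 1×1 = 1
Phenotype counts (out of 16): 9 round/inflated, 3 round/constricted, 3 wrinkled/inflated, 1 wrinkled/constricted
round/constricted: 3 out of 16 → fraction 3/16
Expected count = 3/16 × 1824 = 342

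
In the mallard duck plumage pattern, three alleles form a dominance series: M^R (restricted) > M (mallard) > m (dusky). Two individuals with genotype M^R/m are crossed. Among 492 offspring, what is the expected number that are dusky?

Cross: M^R/m × M^R/m
Allele dominance: M^R > M > m
Offspring genotypes: 1 M^R/M^R, 2 M^R/m, 1 m/m
Phenotype counts: 3 restricted, 1 dusky
dusky: 1 out of 4 → fraction 1/4
Expected count = 1/4 × 492 = 123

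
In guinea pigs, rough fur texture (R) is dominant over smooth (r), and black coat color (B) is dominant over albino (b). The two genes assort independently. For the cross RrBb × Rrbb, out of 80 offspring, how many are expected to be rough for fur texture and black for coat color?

Dihybrid cross RrBb × Rrbb — consider each gene separately:
fur texture: Rr × Rr → 1 RR, 2 Rr, 1 rr → 3 R_ : 1 rr (out of 4)
coat color: Bb × bb → 2 Bb, 2 bb → 2 B_ : 2 bb (out of 4)
Looking for: rough (R_) and black (B_)
P(rough) = 3/4, P(black) = 2/4
P(both) = 3/4 × 2/4 = 6/16 = 3/8
Expected count = 3/8 × 80 = 30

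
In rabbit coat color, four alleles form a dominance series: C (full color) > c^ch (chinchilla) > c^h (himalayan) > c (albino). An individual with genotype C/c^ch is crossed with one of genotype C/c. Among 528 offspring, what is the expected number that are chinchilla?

Cross: C/c^ch × C/c
Allele dominance: C > c^ch > c^h > c
Offspring genotypes: 1 C/C, 1 C/c, 1 C/c^ch, 1 c^ch/c
Phenotype counts: 3 full color, 1 chinchilla
chinchilla: 1 out of 4 → fraction 1/4
Expected count = 1/4 × 528 = 132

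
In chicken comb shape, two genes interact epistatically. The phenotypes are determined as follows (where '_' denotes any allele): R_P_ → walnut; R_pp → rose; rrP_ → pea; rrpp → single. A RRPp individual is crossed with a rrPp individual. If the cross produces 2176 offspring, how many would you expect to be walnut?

Cross: RRPp × rrPp — consider each gene separately:
R gene: RR × rr → 4 Rr → 4 R_ (out of 4)
P gene: Pp × Pp → 1 PP, 2 Pp, 1 pp → 3 P_ : 1 pp (out of 4)
Genotype classes (out of 4 × 4 = 16): R_P_ = 4×3 = 12; R_pp = 4×1 = 4
Apply the phenotype rules: R_P_ (12) → walnut; R_pp (4) → rose
Phenotype counts (out of 16): 12 walnut, 4 rose
walnut: 12 out of 16 → fraction 3/4
Expected count = 3/4 × 2176 = 1632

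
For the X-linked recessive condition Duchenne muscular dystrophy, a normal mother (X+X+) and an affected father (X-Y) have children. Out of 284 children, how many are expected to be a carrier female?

Cross: X+X+ × X-Y
Offspring: 2 X+X-, 2 X+Y
Probability of a carrier female: 2/4 = 1/2
Expected count = 1/2 × 284 = 142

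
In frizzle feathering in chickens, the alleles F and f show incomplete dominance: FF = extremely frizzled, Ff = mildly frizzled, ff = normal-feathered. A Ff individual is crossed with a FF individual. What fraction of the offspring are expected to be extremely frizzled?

Punnett square for Ff × FF:
Offspring genotypes: 2 FF, 2 Ff
Phenotype counts: 2 extremely frizzled, 2 mildly frizzled
extremely frizzled: 2 out of 4
Probability: 2/4 = 1/2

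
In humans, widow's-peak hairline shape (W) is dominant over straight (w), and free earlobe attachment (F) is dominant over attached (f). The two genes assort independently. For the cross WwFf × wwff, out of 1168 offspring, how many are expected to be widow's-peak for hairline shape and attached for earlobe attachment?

Dihybrid cross WwFf × wwff — consider each gene separately:
hairline shape: Ww × ww → 2 Ww, 2 ww → 2 W_ : 2 ww (out of 4)
earlobe attachment: Ff × ff → 2 Ff, 2 ff → 2 F_ : 2 ff (out of 4)
Looking for: widow's-peak (W_) and attached (ff)
P(widow's-peak) = 2/4, P(attached) = 2/4
P(both) = 2/4 × 2/4 = 4/16 = 1/4
Expected count = 1/4 × 1168 = 292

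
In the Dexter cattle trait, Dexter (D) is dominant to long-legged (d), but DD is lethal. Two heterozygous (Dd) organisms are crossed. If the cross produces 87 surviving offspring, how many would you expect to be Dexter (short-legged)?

Cross: Dd × Dd
Punnett square offspring (before lethality): 1 DD, 2 Dd, 1 dd
The DD genotype is lethal (embryos die); surviving offspring: 2 Dd, 1 dd
Dexter (short-legged): 2 out of 3 → fraction 2/3
Expected count = 2/3 × 87 = 58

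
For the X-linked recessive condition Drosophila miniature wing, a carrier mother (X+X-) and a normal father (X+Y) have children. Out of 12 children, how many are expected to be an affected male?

Cross: X+X- × X+Y
Offspring: 1 X+X+, 1 X+Y, 1 X+X-, 1 X-Y
Probability of an affected male: 1/4
Expected count = 1/4 × 12 = 3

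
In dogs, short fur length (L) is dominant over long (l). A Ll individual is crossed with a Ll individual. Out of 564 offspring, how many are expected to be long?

Punnett square for Ll × Ll:
Offspring genotypes: 1 LL, 2 Ll, 1 ll
short: 3, long: 1
long: 1 out of 4 → fraction 1/4
Expected count = 1/4 × 564 = 141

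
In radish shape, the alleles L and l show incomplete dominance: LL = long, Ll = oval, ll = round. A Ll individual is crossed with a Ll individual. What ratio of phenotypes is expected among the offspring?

Punnett square for Ll × Ll:
Offspring genotypes: 1 LL, 2 Ll, 1 ll
Phenotype counts: 1 long, 2 oval, 1 round
Ratio: 1 long : 2 oval : 1 round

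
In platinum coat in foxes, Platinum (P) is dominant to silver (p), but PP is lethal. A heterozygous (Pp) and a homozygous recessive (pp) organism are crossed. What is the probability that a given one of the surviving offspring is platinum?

Cross: Pp × pp
Punnett square offspring (before lethality): 2 Pp, 2 pp
No PP offspring are produced in this cross.
platinum: 2 out of 4
Probability: 2/4 = 1/2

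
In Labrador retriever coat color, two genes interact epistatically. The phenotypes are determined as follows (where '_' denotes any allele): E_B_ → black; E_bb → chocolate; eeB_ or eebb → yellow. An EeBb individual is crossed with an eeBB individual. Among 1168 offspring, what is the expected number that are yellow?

Cross: EeBb × eeBB — consider each gene separately:
E gene: Ee × ee → 2 Ee, 2 ee → 2 E_ : 2 ee (out of 4)
B gene: Bb × BB → 2 BB, 2 Bb → 4 B_ (out of 4)
Genotype classes (out of 4 × 4 = 16): E_B_ = 2×4 = 8; eeB_ = 2×4 = 8
Apply the phenotype rules: E_B_ (8) → black; eeB_ (8) → yellow
Phenotype counts (out of 16): 8 black, 8 yellow
yellow: 8 out of 16 → fraction 1/2
Expected count = 1/2 × 1168 = 584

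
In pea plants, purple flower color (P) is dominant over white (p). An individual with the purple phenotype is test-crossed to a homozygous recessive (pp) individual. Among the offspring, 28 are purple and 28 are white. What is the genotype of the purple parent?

Test cross: ? × pp
Offspring: 28 purple, 28 white — approximately 1:1.
A 1:1 ratio in a test cross indicates the unknown parent is heterozygous (Pp).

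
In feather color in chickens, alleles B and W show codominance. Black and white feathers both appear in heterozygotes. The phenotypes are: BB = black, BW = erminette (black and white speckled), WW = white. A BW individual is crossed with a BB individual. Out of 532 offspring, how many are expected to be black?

Punnett square for BW × BB:
Offspring genotypes: 2 BB, 2 BW
Phenotype counts: 2 black, 2 erminette (black and white speckled)
black: 2 out of 4 → fraction 1/2
Expected count = 1/2 × 532 = 266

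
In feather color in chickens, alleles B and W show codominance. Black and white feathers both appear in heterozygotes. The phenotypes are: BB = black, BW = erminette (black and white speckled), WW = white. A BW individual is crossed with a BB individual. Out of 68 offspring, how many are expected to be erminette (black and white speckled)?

Punnett square for BW × BB:
Offspring genotypes: 2 BB, 2 BW
Phenotype counts: 2 black, 2 erminette (black and white speckled)
erminette (black and white speckled): 2 out of 4 → fraction 1/2
Expected count = 1/2 × 68 = 34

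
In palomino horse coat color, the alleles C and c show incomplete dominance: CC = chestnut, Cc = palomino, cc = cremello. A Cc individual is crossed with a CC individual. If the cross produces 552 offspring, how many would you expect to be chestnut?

Punnett square for Cc × CC:
Offspring genotypes: 2 CC, 2 Cc
Phenotype counts: 2 chestnut, 2 palomino
chestnut: 2 out of 4 → fraction 1/2
Expected count = 1/2 × 552 = 276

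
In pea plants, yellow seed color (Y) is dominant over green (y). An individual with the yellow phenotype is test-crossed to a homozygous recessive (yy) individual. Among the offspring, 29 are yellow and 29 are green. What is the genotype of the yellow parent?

Test cross: ? × yy
Offspring: 29 yellow, 29 green — approximately 1:1.
A 1:1 ratio in a test cross indicates the unknown parent is heterozygous (Yy).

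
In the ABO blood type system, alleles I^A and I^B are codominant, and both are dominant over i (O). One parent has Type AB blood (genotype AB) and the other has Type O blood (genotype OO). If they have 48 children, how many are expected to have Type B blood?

Cross: AB × OO
Possible offspring genotypes: 2 AO, 2 BO
Blood type counts: 2 Type A, 2 Type B
Probability of Type B: 2/4 = 1/2
Expected count = 1/2 × 48 = 24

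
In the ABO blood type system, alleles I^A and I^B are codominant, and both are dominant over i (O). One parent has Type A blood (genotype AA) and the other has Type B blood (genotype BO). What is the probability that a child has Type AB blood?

Cross: AA × BO
Possible offspring genotypes: 2 AB, 2 AO
Blood type counts: 2 Type AB, 2 Type A
Probability of Type AB: 2/4 = 1/2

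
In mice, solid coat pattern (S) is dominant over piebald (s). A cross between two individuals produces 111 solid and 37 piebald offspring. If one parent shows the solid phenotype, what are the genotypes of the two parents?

Observed offspring: 111 solid, 37 piebald
The observed ratio simplifies to 3:1. Piebald (ss) offspring appear, so each parent must contribute one s allele. The parent stated to show solid carries S, so it is Ss. The other parent is then either Ss or ss: Ss × ss would give a 1:1 split, whereas Ss × Ss gives 3:1 — matching the data. So both parents are heterozygous (Ss × Ss).
Parent genotypes: Ss × Ss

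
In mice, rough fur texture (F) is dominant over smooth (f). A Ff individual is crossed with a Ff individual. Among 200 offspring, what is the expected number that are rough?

Punnett square for Ff × Ff:
Offspring genotypes: 1 FF, 2 Ff, 1 ff
rough: 3, smooth: 1
rough: 3 out of 4 → fraction 3/4
Expected count = 3/4 × 200 = 150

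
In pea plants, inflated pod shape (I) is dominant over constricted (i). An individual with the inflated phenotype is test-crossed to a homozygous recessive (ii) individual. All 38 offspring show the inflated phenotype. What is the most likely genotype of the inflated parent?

Test cross: ? × ii
All offspring are inflated.
If the unknown parent were heterozygous (Ii), about half of 38 offspring would be constricted; none are. The unknown parent is most likely homozygous dominant (II).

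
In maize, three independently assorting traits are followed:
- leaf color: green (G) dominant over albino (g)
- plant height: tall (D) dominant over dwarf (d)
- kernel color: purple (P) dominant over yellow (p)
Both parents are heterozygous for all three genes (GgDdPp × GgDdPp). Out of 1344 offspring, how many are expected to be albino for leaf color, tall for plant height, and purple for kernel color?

Trihybrid cross: GgDdPp × GgDdPp
Each trait segregates independently with a 3:1 phenotypic ratio, so each gene contributes 3/4 (dominant) or 1/4 (recessive).
Target: albino (leaf color), tall (plant height), purple (kernel color)
Probability = product of independent per-trait probabilities
= 1/4 × 3/4 × 3/4 = 9/64
Expected count = 9/64 × 1344 = 189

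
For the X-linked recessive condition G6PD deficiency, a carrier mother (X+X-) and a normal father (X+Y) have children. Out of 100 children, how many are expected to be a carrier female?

Cross: X+X- × X+Y
Offspring: 1 X+X+, 1 X+Y, 1 X+X-, 1 X-Y
Probability of a carrier female: 1/4
Expected count = 1/4 × 100 = 25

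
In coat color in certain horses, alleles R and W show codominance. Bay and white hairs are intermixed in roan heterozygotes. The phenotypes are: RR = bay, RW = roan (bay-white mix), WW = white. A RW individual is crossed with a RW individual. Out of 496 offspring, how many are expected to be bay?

Punnett square for RW × RW:
Offspring genotypes: 1 RR, 2 RW, 1 WW
Phenotype counts: 1 bay, 2 roan (bay-white mix), 1 white
bay: 1 out of 4 → fraction 1/4
Expected count = 1/4 × 496 = 124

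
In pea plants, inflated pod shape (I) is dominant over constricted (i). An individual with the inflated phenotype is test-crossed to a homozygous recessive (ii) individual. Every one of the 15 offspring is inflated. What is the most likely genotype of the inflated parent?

Test cross: ? × ii
All offspring are inflated.
If the unknown parent were heterozygous (Ii), about half of 15 offspring would be constricted; none are. The unknown parent is most likely homozygous dominant (II).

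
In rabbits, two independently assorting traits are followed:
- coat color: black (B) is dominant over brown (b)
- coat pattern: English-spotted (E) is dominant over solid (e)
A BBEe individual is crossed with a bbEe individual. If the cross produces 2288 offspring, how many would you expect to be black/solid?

Dihybrid cross BBEe × bbEe — consider each gene separately:
coat color: BB × bb → 4 Bb → 4 B_ (out of 4)
coat pattern: Ee × Ee → 1 EE, 2 Ee, 1 ee → 3 E_ : 1 ee (out of 4)
Combine (counts out of 4 × 4 = 16): black/English-spotted (B_E_) = 4×3 = 12; black/solid (B_ee) = 4×1 = 4
Phenotype counts (out of 16): 12 black/English-spotted, 4 black/solid
black/solid: 4 out of 16 → fraction 1/4
Expected count = 1/4 × 2288 = 572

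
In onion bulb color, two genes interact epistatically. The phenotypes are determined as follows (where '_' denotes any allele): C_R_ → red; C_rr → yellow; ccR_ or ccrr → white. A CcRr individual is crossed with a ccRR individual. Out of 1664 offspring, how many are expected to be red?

Cross: CcRr × ccRR — consider each gene separately:
C gene: Cc × cc → 2 Cc, 2 cc → 2 C_ : 2 cc (out of 4)
R gene: Rr × RR → 2 RR, 2 Rr → 4 R_ (out of 4)
Genotype classes (out of 4 × 4 = 16): C_R_ = 2×4 = 8; ccR_ = 2×4 = 8
Apply the phenotype rules: C_R_ (8) → red; ccR_ (8) → white
Phenotype counts (out of 16): 8 red, 8 white
red: 8 out of 16 → fraction 1/2
Expected count = 1/2 × 1664 = 832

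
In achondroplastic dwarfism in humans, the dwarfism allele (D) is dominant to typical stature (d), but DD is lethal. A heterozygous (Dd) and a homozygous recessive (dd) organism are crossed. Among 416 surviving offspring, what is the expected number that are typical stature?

Cross: Dd × dd
Punnett square offspring (before lethality): 2 Dd, 2 dd
No DD offspring are produced in this cross.
typical stature: 2 out of 4 → fraction 1/2
Expected count = 1/2 × 416 = 208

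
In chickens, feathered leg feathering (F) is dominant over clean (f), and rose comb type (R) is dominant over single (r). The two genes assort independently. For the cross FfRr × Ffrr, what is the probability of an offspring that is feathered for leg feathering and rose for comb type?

Dihybrid cross FfRr × Ffrr — consider each gene separately:
leg feathering: Ff × Ff → 1 FF, 2 Ff, 1 ff → 3 F_ : 1 ff (out of 4)
comb type: Rr × rr → 2 Rr, 2 rr → 2 R_ : 2 rr (out of 4)
Looking for: feathered (F_) and rose (R_)
P(feathered) = 3/4, P(rose) = 2/4
P(both) = 3/4 × 2/4 = 6/16 = 3/8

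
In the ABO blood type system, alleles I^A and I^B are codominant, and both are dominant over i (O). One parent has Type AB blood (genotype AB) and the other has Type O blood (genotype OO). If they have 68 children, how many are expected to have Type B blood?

Cross: AB × OO
Possible offspring genotypes: 2 AO, 2 BO
Blood type counts: 2 Type A, 2 Type B
Probability of Type B: 2/4 = 1/2
Expected count = 1/2 × 68 = 34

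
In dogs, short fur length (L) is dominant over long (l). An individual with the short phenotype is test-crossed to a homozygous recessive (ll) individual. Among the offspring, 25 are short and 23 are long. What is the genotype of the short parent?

Test cross: ? × ll
Offspring: 25 short, 23 long — approximately 1:1.
A 1:1 ratio in a test cross indicates the unknown parent is heterozygous (Ll).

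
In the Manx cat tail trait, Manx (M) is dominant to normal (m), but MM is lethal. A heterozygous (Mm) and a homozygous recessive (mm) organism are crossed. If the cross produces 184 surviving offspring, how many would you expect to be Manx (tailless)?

Cross: Mm × mm
Punnett square offspring (before lethality): 2 Mm, 2 mm
No MM offspring are produced in this cross.
Manx (tailless): 2 out of 4 → fraction 1/2
Expected count = 1/2 × 184 = 92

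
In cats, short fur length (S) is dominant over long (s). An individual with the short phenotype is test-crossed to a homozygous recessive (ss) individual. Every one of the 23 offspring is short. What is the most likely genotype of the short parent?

Test cross: ? × ss
All offspring are short.
If the unknown parent were heterozygous (Ss), about half of 23 offspring would be long; none are. The unknown parent is most likely homozygous dominant (SS).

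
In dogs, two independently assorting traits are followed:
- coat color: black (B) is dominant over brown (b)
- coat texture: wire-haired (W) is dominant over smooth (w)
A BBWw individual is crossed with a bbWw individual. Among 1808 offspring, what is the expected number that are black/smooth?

Dihybrid cross BBWw × bbWw — consider each gene separately:
coat color: BB × bb → 4 Bb → 4 B_ (out of 4)
coat texture: Ww × Ww → 1 WW, 2 Ww, 1 ww → 3 W_ : 1 ww (out of 4)
Combine (counts out of 4 × 4 = 16): black/wire-haired (B_W_) = 4×3 = 12; black/smooth (B_ww) = 4×1 = 4
Phenotype counts (out of 16): 12 black/wire-haired, 4 black/smooth
black/smooth: 4 out of 16 → fraction 1/4
Expected count = 1/4 × 1808 = 452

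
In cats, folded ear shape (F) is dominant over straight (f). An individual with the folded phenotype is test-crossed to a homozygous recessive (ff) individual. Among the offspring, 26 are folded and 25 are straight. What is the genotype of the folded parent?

Test cross: ? × ff
Offspring: 26 folded, 25 straight — approximately 1:1.
A 1:1 ratio in a test cross indicates the unknown parent is heterozygous (Ff).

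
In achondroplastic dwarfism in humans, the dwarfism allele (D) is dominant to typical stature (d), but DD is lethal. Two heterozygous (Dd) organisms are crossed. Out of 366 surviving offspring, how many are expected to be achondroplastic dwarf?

Cross: Dd × Dd
Punnett square offspring (before lethality): 1 DD, 2 Dd, 1 dd
The DD genotype is lethal (embryos die); surviving offspring: 2 Dd, 1 dd
achondroplastic dwarf: 2 out of 3 → fraction 2/3
Expected count = 2/3 × 366 = 244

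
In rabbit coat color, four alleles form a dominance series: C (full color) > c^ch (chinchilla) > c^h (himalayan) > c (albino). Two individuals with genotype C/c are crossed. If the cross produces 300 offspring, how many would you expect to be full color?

Cross: C/c × C/c
Allele dominance: C > c^ch > c^h > c
Offspring genotypes: 1 C/C, 2 C/c, 1 c/c
Phenotype counts: 3 full color, 1 albino
full color: 3 out of 4 → fraction 3/4
Expected count = 3/4 × 300 = 225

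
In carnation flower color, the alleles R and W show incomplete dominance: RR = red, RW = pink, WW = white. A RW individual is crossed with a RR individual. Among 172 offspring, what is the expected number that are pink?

Punnett square for RW × RR:
Offspring genotypes: 2 RR, 2 RW
Phenotype counts: 2 red, 2 pink
pink: 2 out of 4 → fraction 1/2
Expected count = 1/2 × 172 = 86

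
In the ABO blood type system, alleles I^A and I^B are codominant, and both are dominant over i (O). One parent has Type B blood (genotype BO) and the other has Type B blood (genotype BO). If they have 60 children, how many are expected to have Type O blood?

Cross: BO × BO
Possible offspring genotypes: 1 BB, 2 BO, 1 OO
Blood type counts: 3 Type B, 1 Type O
Probability of Type O: 1/4
Expected count = 1/4 × 60 = 15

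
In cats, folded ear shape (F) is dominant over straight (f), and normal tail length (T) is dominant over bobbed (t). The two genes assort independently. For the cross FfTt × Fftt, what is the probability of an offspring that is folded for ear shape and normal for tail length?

Dihybrid cross FfTt × Fftt — consider each gene separately:
ear shape: Ff × Ff → 1 FF, 2 Ff, 1 ff → 3 F_ : 1 ff (out of 4)
tail length: Tt × tt → 2 Tt, 2 tt → 2 T_ : 2 tt (out of 4)
Looking for: folded (F_) and normal (T_)
P(folded) = 3/4, P(normal) = 2/4
P(both) = 3/4 × 2/4 = 6/16 = 3/8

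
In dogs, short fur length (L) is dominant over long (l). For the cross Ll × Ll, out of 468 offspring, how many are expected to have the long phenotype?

Punnett square for Ll × Ll:
Offspring genotypes: 1 LL, 2 Ll, 1 ll
Total offspring: 4
Count with target: 1
Probability: 1/4
Expected count = 1/4 × 468 = 117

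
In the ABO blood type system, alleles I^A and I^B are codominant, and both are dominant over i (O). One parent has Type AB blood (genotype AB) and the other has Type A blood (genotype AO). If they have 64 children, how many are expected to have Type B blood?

Cross: AB × AO
Possible offspring genotypes: 1 AA, 1 AO, 1 AB, 1 BO
Blood type counts: 2 Type A, 1 Type AB, 1 Type B
Probability of Type B: 1/4
Expected count = 1/4 × 64 = 16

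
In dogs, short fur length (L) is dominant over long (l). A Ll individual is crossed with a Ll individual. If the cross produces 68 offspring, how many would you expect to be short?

Punnett square for Ll × Ll:
Offspring genotypes: 1 LL, 2 Ll, 1 ll
short: 3, long: 1
short: 3 out of 4 → fraction 3/4
Expected count = 3/4 × 68 = 51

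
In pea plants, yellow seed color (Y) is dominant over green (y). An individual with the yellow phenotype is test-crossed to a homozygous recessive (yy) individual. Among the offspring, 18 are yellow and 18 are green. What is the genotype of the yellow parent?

Test cross: ? × yy
Offspring: 18 yellow, 18 green — approximately 1:1.
A 1:1 ratio in a test cross indicates the unknown parent is heterozygous (Yy).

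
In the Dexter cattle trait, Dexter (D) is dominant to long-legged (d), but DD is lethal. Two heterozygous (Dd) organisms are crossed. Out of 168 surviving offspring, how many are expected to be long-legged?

Cross: Dd × Dd
Punnett square offspring (before lethality): 1 DD, 2 Dd, 1 dd
The DD genotype is lethal (embryos die); surviving offspring: 2 Dd, 1 dd
long-legged: 1 out of 3 → fraction 1/3
Expected count = 1/3 × 168 = 56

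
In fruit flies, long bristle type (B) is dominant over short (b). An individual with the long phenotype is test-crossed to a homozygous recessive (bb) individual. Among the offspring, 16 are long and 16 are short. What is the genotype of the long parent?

Test cross: ? × bb
Offspring: 16 long, 16 short — approximately 1:1.
A 1:1 ratio in a test cross indicates the unknown parent is heterozygous (Bb).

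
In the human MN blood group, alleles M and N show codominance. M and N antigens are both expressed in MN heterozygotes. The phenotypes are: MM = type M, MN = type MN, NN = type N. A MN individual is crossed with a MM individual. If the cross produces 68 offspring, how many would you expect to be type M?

Punnett square for MN × MM:
Offspring genotypes: 2 MM, 2 MN
Phenotype counts: 2 type M, 2 type MN
type M: 2 out of 4 → fraction 1/2
Expected count = 1/2 × 68 = 34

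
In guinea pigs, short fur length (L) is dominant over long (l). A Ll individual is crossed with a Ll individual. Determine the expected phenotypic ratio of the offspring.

Punnett square for Ll × Ll:
Offspring genotypes: 1 LL, 2 Ll, 1 ll
short: 3, long: 1
Ratio: 3:1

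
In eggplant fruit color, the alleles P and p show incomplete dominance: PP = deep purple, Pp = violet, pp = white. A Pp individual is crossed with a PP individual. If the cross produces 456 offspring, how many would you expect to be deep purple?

Punnett square for Pp × PP:
Offspring genotypes: 2 PP, 2 Pp
Phenotype counts: 2 deep purple, 2 violet
deep purple: 2 out of 4 → fraction 1/2
Expected count = 1/2 × 456 = 228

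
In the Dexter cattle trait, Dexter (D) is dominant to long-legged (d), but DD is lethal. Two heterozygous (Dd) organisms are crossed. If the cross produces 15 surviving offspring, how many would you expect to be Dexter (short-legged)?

Cross: Dd × Dd
Punnett square offspring (before lethality): 1 DD, 2 Dd, 1 dd
The DD genotype is lethal (embryos die); surviving offspring: 2 Dd, 1 dd
Dexter (short-legged): 2 out of 3 → fraction 2/3
Expected count = 2/3 × 15 = 10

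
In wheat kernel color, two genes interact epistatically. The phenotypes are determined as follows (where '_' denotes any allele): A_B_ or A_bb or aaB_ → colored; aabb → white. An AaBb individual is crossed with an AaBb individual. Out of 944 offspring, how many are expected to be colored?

Cross: AaBb × AaBb — consider each gene separately:
A gene: Aa × Aa → 1 AA, 2 Aa, 1 aa → 3 A_ : 1 aa (out of 4)
B gene: Bb × Bb → 1 BB, 2 Bb, 1 bb → 3 B_ : 1 bb (out of 4)
Genotype classes (out of 4 × 4 = 16): A_B_ = 3×3 = 9; A_bb = 3×1 = 3; aaB_ = 1×3 = 3; aabb = 1×1 = 1
Apply the phenotype rules: A_B_ (9) + A_bb (3) + aaB_ (3) → colored; aabb (1) → white
Phenotype counts (out of 16): 15 colored, 1 white
colored: 15 out of 16 → fraction 15/16
Expected count = 15/16 × 944 = 885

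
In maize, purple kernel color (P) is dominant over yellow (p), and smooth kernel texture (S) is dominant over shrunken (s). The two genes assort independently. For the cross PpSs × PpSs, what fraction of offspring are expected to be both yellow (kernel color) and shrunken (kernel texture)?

Dihybrid cross PpSs × PpSs — consider each gene separately:
kernel color: Pp × Pp → 1 PP, 2 Pp, 1 pp → 3 P_ : 1 pp (out of 4)
kernel texture: Ss × Ss → 1 SS, 2 Ss, 1 ss → 3 S_ : 1 ss (out of 4)
Looking for: yellow (pp) and shrunken (ss)
P(yellow) = 1/4, P(shrunken) = 1/4
P(both) = 1/4 × 1/4 = 1/16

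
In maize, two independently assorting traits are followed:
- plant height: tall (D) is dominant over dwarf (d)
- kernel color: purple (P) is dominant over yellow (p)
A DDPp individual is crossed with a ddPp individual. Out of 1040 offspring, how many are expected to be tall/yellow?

Dihybrid cross DDPp × ddPp — consider each gene separately:
plant height: DD × dd → 4 Dd → 4 D_ (out of 4)
kernel color: Pp × Pp → 1 PP, 2 Pp, 1 pp → 3 P_ : 1 pp (out of 4)
Combine (counts out of 4 × 4 = 16): tall/purple (D_P_) = 4×3 = 12; tall/yellow (D_pp) = 4×1 = 4
Phenotype counts (out of 16): 12 tall/purple, 4 tall/yellow
tall/yellow: 4 out of 16 → fraction 1/4
Expected count = 1/4 × 1040 = 260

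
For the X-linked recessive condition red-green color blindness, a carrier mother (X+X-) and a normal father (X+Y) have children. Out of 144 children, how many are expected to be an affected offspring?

Cross: X+X- × X+Y
Offspring: 1 X+X+, 1 X+Y, 1 X+X-, 1 X-Y
Probability of an affected offspring: 1/4
Expected count = 1/4 × 144 = 36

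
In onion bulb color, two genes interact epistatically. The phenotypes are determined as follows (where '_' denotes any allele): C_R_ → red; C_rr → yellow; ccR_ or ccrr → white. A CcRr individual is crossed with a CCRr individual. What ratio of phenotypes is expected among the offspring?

Cross: CcRr × CCRr — consider each gene separately:
C gene: Cc × CC → 2 CC, 2 Cc → 4 C_ (out of 4)
R gene: Rr × Rr → 1 RR, 2 Rr, 1 rr → 3 R_ : 1 rr (out of 4)
Genotype classes (out of 4 × 4 = 16): C_R_ = 4×3 = 12; C_rr = 4×1 = 4
Apply the phenotype rules: C_R_ (12) → red; C_rr (4) → yellow
Phenotype counts (out of 16): 12 red, 4 yellow
Ratio: 3 red : 1 yellow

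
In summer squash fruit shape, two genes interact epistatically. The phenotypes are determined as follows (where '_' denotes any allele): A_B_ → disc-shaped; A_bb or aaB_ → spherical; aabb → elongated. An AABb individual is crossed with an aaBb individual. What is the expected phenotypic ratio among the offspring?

Cross: AABb × aaBb — consider each gene separately:
A gene: AA × aa → 4 Aa → 4 A_ (out of 4)
B gene: Bb × Bb → 1 BB, 2 Bb, 1 bb → 3 B_ : 1 bb (out of 4)
Genotype classes (out of 4 × 4 = 16): A_B_ = 4×3 = 12; A_bb = 4×1 = 4
Apply the phenotype rules: A_B_ (12) → disc-shaped; A_bb (4) → spherical
Phenotype counts (out of 16): 12 disc-shaped, 4 spherical
Ratio: 3 disc-shaped : 1 spherical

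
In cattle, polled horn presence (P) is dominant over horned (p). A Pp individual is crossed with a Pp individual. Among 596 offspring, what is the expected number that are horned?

Punnett square for Pp × Pp:
Offspring genotypes: 1 PP, 2 Pp, 1 pp
polled: 3, horned: 1
horned: 1 out of 4 → fraction 1/4
Expected count = 1/4 × 596 = 149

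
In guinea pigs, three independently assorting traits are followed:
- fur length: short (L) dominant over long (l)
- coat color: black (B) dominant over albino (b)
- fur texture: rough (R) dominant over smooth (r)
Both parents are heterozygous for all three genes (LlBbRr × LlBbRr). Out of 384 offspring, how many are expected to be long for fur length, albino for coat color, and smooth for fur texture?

Trihybrid cross: LlBbRr × LlBbRr
Each trait segregates independently with a 3:1 phenotypic ratio, so each gene contributes 3/4 (dominant) or 1/4 (recessive).
Target: long (fur length), albino (coat color), smooth (fur texture)
Probability = product of independent per-trait probabilities
= 1/4 × 1/4 × 1/4 = 1/64
Expected count = 1/64 × 384 = 6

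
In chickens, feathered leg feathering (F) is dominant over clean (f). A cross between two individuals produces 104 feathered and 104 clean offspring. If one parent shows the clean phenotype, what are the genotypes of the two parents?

Observed offspring: 104 feathered, 104 clean
The observed ratio simplifies to 1:1. One parent shows clean, so its genotype must be ff. A 1:1 offspring split requires the other parent to be heterozygous (Ff).
Parent genotypes: ff × Ff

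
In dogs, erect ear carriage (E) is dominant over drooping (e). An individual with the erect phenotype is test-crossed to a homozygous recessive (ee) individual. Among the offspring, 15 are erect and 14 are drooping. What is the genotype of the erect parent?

Test cross: ? × ee
Offspring: 15 erect, 14 drooping — approximately 1:1.
A 1:1 ratio in a test cross indicates the unknown parent is heterozygous (Ee).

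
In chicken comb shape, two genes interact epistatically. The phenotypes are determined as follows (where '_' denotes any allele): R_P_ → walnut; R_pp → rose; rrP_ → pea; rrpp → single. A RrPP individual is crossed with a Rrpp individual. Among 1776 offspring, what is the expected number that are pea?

Cross: RrPP × Rrpp — consider each gene separately:
R gene: Rr × Rr → 1 RR, 2 Rr, 1 rr → 3 R_ : 1 rr (out of 4)
P gene: PP × pp → 4 Pp → 4 P_ (out of 4)
Genotype classes (out of 4 × 4 = 16): R_P_ = 3×4 = 12; rrP_ = 1×4 = 4
Apply the phenotype rules: R_P_ (12) → walnut; rrP_ (4) → pea
Phenotype counts (out of 16): 12 walnut, 4 pea
pea: 4 out of 16 → fraction 1/4
Expected count = 1/4 × 1776 = 444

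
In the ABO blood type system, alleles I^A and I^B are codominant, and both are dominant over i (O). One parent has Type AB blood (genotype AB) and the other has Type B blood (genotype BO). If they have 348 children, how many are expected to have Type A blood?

Cross: AB × BO
Possible offspring genotypes: 1 AB, 1 AO, 1 BB, 1 BO
Blood type counts: 1 Type AB, 1 Type A, 2 Type B
Probability of Type A: 1/4
Expected count = 1/4 × 348 = 87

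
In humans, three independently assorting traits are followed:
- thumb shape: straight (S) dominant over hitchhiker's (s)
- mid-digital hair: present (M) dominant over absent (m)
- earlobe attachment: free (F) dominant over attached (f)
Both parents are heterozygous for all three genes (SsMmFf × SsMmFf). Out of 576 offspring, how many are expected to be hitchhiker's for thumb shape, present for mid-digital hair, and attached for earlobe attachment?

Trihybrid cross: SsMmFf × SsMmFf
Each trait segregates independently with a 3:1 phenotypic ratio, so each gene contributes 3/4 (dominant) or 1/4 (recessive).
Target: hitchhiker's (thumb shape), present (mid-digital hair), attached (earlobe attachment)
Probability = product of independent per-trait probabilities
= 1/4 × 3/4 × 1/4 = 3/64
Expected count = 3/64 × 576 = 27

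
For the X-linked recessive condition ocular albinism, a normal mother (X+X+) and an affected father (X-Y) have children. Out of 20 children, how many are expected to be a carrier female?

Cross: X+X+ × X-Y
Offspring: 2 X+X-, 2 X+Y
Probability of a carrier female: 2/4 = 1/2
Expected count = 1/2 × 20 = 10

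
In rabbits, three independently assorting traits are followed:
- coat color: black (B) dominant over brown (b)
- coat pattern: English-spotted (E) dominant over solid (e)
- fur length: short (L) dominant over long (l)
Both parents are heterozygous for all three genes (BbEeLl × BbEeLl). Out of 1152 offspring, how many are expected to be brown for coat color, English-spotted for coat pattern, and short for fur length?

Trihybrid cross: BbEeLl × BbEeLl
Each trait segregates independently with a 3:1 phenotypic ratio, so each gene contributes 3/4 (dominant) or 1/4 (recessive).
Target: brown (coat color), English-spotted (coat pattern), short (fur length)
Probability = product of independent per-trait probabilities
= 1/4 × 3/4 × 3/4 = 9/64
Expected count = 9/64 × 1152 = 162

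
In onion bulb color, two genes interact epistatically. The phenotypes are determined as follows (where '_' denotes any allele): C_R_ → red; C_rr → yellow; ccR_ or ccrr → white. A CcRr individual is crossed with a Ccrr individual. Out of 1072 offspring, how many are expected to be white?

Cross: CcRr × Ccrr — consider each gene separately:
C gene: Cc × Cc → 1 CC, 2 Cc, 1 cc → 3 C_ : 1 cc (out of 4)
R gene: Rr × rr → 2 Rr, 2 rr → 2 R_ : 2 rr (out of 4)
Genotype classes (out of 4 × 4 = 16): C_R_ = 3×2 = 6; C_rr = 3×2 = 6; ccR_ = 1×2 = 2; ccrr = 1×2 = 2
Apply the phenotype rules: C_R_ (6) → red; C_rr (6) → yellow; ccR_ (2) + ccrr (2) → white
Phenotype counts (out of 16): 6 red, 6 yellow, 4 white
white: 4 out of 16 → fraction 1/4
Expected count = 1/4 × 1072 = 268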